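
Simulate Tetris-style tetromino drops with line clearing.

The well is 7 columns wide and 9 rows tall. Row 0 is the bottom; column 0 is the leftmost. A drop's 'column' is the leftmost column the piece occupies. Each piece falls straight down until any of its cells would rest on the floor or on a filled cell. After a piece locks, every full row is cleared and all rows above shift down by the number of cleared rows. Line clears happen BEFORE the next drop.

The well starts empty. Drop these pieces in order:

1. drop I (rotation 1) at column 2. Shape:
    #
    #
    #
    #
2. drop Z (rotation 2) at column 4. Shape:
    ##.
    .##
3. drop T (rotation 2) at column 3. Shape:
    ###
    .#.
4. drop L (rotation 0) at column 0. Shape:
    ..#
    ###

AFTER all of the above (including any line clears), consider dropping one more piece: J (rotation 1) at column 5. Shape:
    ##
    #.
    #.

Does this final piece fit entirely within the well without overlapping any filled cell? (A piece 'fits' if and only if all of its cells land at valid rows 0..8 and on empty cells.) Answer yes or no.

Drop 1: I rot1 at col 2 lands with bottom-row=0; cleared 0 line(s) (total 0); column heights now [0 0 4 0 0 0 0], max=4
Drop 2: Z rot2 at col 4 lands with bottom-row=0; cleared 0 line(s) (total 0); column heights now [0 0 4 0 2 2 1], max=4
Drop 3: T rot2 at col 3 lands with bottom-row=2; cleared 0 line(s) (total 0); column heights now [0 0 4 4 4 4 1], max=4
Drop 4: L rot0 at col 0 lands with bottom-row=4; cleared 0 line(s) (total 0); column heights now [5 5 6 4 4 4 1], max=6
Test piece J rot1 at col 5 (width 2): heights before test = [5 5 6 4 4 4 1]; fits = True

Answer: yes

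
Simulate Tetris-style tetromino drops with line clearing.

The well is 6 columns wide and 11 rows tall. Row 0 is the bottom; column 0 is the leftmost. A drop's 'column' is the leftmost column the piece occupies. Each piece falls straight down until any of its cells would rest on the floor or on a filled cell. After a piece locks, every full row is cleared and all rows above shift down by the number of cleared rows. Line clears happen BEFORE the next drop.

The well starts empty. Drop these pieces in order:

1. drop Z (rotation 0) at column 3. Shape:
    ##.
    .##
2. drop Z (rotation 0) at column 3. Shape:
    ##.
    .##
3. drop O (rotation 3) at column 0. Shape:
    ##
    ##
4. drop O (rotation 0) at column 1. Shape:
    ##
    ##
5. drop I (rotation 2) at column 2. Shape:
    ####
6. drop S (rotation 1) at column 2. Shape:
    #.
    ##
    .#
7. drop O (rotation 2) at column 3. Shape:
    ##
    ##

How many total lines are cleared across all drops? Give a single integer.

Answer: 0

Derivation:
Drop 1: Z rot0 at col 3 lands with bottom-row=0; cleared 0 line(s) (total 0); column heights now [0 0 0 2 2 1], max=2
Drop 2: Z rot0 at col 3 lands with bottom-row=2; cleared 0 line(s) (total 0); column heights now [0 0 0 4 4 3], max=4
Drop 3: O rot3 at col 0 lands with bottom-row=0; cleared 0 line(s) (total 0); column heights now [2 2 0 4 4 3], max=4
Drop 4: O rot0 at col 1 lands with bottom-row=2; cleared 0 line(s) (total 0); column heights now [2 4 4 4 4 3], max=4
Drop 5: I rot2 at col 2 lands with bottom-row=4; cleared 0 line(s) (total 0); column heights now [2 4 5 5 5 5], max=5
Drop 6: S rot1 at col 2 lands with bottom-row=5; cleared 0 line(s) (total 0); column heights now [2 4 8 7 5 5], max=8
Drop 7: O rot2 at col 3 lands with bottom-row=7; cleared 0 line(s) (total 0); column heights now [2 4 8 9 9 5], max=9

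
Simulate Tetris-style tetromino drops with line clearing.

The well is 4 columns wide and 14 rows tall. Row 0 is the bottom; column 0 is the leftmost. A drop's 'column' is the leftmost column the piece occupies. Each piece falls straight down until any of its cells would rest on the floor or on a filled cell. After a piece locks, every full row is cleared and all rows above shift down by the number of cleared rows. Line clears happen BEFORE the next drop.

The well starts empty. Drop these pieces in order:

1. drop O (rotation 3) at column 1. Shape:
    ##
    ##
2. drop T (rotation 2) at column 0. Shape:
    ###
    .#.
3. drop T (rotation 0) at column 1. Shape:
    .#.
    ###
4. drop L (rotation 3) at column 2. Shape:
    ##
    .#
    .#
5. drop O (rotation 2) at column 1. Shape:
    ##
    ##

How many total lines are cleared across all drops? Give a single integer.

Drop 1: O rot3 at col 1 lands with bottom-row=0; cleared 0 line(s) (total 0); column heights now [0 2 2 0], max=2
Drop 2: T rot2 at col 0 lands with bottom-row=2; cleared 0 line(s) (total 0); column heights now [4 4 4 0], max=4
Drop 3: T rot0 at col 1 lands with bottom-row=4; cleared 0 line(s) (total 0); column heights now [4 5 6 5], max=6
Drop 4: L rot3 at col 2 lands with bottom-row=5; cleared 0 line(s) (total 0); column heights now [4 5 8 8], max=8
Drop 5: O rot2 at col 1 lands with bottom-row=8; cleared 0 line(s) (total 0); column heights now [4 10 10 8], max=10

Answer: 0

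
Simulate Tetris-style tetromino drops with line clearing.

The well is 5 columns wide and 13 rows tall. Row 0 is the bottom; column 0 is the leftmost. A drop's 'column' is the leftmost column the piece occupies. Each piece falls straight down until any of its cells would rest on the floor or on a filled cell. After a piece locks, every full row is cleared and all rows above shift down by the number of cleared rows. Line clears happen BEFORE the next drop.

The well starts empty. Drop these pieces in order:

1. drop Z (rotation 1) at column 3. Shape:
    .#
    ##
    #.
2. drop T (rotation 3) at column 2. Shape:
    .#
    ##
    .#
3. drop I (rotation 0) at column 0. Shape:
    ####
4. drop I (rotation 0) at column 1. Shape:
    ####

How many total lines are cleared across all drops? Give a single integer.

Answer: 0

Derivation:
Drop 1: Z rot1 at col 3 lands with bottom-row=0; cleared 0 line(s) (total 0); column heights now [0 0 0 2 3], max=3
Drop 2: T rot3 at col 2 lands with bottom-row=2; cleared 0 line(s) (total 0); column heights now [0 0 4 5 3], max=5
Drop 3: I rot0 at col 0 lands with bottom-row=5; cleared 0 line(s) (total 0); column heights now [6 6 6 6 3], max=6
Drop 4: I rot0 at col 1 lands with bottom-row=6; cleared 0 line(s) (total 0); column heights now [6 7 7 7 7], max=7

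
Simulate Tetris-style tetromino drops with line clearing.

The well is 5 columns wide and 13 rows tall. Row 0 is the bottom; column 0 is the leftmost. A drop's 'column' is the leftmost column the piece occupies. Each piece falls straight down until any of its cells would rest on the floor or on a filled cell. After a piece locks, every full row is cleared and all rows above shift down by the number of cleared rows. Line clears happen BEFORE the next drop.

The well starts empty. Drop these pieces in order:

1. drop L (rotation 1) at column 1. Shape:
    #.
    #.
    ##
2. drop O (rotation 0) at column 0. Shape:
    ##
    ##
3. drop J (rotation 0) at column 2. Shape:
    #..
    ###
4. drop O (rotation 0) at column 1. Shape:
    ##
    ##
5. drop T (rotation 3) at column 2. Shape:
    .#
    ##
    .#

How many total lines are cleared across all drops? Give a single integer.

Answer: 0

Derivation:
Drop 1: L rot1 at col 1 lands with bottom-row=0; cleared 0 line(s) (total 0); column heights now [0 3 1 0 0], max=3
Drop 2: O rot0 at col 0 lands with bottom-row=3; cleared 0 line(s) (total 0); column heights now [5 5 1 0 0], max=5
Drop 3: J rot0 at col 2 lands with bottom-row=1; cleared 0 line(s) (total 0); column heights now [5 5 3 2 2], max=5
Drop 4: O rot0 at col 1 lands with bottom-row=5; cleared 0 line(s) (total 0); column heights now [5 7 7 2 2], max=7
Drop 5: T rot3 at col 2 lands with bottom-row=6; cleared 0 line(s) (total 0); column heights now [5 7 8 9 2], max=9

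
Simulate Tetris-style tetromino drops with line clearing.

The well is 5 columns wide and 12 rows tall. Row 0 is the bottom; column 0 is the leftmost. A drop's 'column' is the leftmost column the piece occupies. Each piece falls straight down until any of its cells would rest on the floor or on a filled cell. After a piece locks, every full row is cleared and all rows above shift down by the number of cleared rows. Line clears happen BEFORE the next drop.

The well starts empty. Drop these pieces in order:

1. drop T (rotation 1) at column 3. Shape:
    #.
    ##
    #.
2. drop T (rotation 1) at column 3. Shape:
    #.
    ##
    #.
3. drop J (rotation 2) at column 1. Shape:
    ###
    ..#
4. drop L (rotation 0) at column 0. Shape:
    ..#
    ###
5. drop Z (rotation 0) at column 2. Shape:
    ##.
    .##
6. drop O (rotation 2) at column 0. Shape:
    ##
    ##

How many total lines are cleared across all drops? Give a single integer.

Drop 1: T rot1 at col 3 lands with bottom-row=0; cleared 0 line(s) (total 0); column heights now [0 0 0 3 2], max=3
Drop 2: T rot1 at col 3 lands with bottom-row=3; cleared 0 line(s) (total 0); column heights now [0 0 0 6 5], max=6
Drop 3: J rot2 at col 1 lands with bottom-row=6; cleared 0 line(s) (total 0); column heights now [0 8 8 8 5], max=8
Drop 4: L rot0 at col 0 lands with bottom-row=8; cleared 0 line(s) (total 0); column heights now [9 9 10 8 5], max=10
Drop 5: Z rot0 at col 2 lands with bottom-row=9; cleared 0 line(s) (total 0); column heights now [9 9 11 11 10], max=11
Drop 6: O rot2 at col 0 lands with bottom-row=9; cleared 1 line(s) (total 1); column heights now [10 10 10 10 5], max=10

Answer: 1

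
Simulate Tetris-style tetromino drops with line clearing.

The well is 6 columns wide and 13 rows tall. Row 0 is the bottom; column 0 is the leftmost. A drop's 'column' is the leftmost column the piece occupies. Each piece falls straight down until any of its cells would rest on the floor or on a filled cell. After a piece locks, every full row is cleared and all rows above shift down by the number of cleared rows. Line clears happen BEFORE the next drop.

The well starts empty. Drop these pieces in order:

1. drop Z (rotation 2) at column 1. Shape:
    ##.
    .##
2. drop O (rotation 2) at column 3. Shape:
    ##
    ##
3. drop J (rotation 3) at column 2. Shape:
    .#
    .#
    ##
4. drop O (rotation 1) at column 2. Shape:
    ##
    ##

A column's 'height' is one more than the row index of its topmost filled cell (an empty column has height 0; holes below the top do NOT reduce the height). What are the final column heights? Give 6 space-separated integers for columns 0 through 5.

Answer: 0 2 8 8 3 0

Derivation:
Drop 1: Z rot2 at col 1 lands with bottom-row=0; cleared 0 line(s) (total 0); column heights now [0 2 2 1 0 0], max=2
Drop 2: O rot2 at col 3 lands with bottom-row=1; cleared 0 line(s) (total 0); column heights now [0 2 2 3 3 0], max=3
Drop 3: J rot3 at col 2 lands with bottom-row=3; cleared 0 line(s) (total 0); column heights now [0 2 4 6 3 0], max=6
Drop 4: O rot1 at col 2 lands with bottom-row=6; cleared 0 line(s) (total 0); column heights now [0 2 8 8 3 0], max=8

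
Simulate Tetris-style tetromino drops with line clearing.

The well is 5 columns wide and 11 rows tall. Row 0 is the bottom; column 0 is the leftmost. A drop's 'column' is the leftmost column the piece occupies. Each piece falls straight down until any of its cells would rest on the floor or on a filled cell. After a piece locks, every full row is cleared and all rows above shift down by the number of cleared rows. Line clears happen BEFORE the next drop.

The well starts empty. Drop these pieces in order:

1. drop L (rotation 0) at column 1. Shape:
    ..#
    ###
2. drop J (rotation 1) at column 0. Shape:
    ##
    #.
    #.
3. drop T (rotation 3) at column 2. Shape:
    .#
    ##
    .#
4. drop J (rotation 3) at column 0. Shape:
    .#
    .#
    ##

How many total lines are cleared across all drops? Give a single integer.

Drop 1: L rot0 at col 1 lands with bottom-row=0; cleared 0 line(s) (total 0); column heights now [0 1 1 2 0], max=2
Drop 2: J rot1 at col 0 lands with bottom-row=0; cleared 0 line(s) (total 0); column heights now [3 3 1 2 0], max=3
Drop 3: T rot3 at col 2 lands with bottom-row=2; cleared 0 line(s) (total 0); column heights now [3 3 4 5 0], max=5
Drop 4: J rot3 at col 0 lands with bottom-row=3; cleared 0 line(s) (total 0); column heights now [4 6 4 5 0], max=6

Answer: 0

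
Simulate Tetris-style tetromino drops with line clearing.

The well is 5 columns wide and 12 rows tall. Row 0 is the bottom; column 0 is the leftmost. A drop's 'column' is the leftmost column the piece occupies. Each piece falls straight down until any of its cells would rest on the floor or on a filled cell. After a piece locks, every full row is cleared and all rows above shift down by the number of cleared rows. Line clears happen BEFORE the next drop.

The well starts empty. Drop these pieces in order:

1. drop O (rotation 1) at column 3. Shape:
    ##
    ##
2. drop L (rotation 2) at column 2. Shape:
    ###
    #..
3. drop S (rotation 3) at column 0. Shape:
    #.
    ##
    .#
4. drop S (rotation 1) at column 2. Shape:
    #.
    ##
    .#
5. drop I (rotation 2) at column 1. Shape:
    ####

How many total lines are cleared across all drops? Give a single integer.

Answer: 1

Derivation:
Drop 1: O rot1 at col 3 lands with bottom-row=0; cleared 0 line(s) (total 0); column heights now [0 0 0 2 2], max=2
Drop 2: L rot2 at col 2 lands with bottom-row=1; cleared 0 line(s) (total 0); column heights now [0 0 3 3 3], max=3
Drop 3: S rot3 at col 0 lands with bottom-row=0; cleared 1 line(s) (total 1); column heights now [2 1 2 2 2], max=2
Drop 4: S rot1 at col 2 lands with bottom-row=2; cleared 0 line(s) (total 1); column heights now [2 1 5 4 2], max=5
Drop 5: I rot2 at col 1 lands with bottom-row=5; cleared 0 line(s) (total 1); column heights now [2 6 6 6 6], max=6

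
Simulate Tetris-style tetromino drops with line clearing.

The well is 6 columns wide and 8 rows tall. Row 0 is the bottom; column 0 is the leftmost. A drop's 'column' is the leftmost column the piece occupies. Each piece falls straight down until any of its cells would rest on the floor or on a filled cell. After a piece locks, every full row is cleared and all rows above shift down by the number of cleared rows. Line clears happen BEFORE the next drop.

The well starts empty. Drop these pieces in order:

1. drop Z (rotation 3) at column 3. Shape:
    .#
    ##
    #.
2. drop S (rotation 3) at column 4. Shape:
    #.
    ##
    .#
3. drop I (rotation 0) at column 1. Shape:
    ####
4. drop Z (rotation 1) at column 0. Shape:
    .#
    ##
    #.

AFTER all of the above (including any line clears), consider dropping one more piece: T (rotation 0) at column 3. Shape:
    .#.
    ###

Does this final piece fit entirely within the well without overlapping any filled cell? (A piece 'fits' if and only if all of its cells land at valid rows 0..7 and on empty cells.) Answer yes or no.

Drop 1: Z rot3 at col 3 lands with bottom-row=0; cleared 0 line(s) (total 0); column heights now [0 0 0 2 3 0], max=3
Drop 2: S rot3 at col 4 lands with bottom-row=2; cleared 0 line(s) (total 0); column heights now [0 0 0 2 5 4], max=5
Drop 3: I rot0 at col 1 lands with bottom-row=5; cleared 0 line(s) (total 0); column heights now [0 6 6 6 6 4], max=6
Drop 4: Z rot1 at col 0 lands with bottom-row=5; cleared 0 line(s) (total 0); column heights now [7 8 6 6 6 4], max=8
Test piece T rot0 at col 3 (width 3): heights before test = [7 8 6 6 6 4]; fits = True

Answer: yes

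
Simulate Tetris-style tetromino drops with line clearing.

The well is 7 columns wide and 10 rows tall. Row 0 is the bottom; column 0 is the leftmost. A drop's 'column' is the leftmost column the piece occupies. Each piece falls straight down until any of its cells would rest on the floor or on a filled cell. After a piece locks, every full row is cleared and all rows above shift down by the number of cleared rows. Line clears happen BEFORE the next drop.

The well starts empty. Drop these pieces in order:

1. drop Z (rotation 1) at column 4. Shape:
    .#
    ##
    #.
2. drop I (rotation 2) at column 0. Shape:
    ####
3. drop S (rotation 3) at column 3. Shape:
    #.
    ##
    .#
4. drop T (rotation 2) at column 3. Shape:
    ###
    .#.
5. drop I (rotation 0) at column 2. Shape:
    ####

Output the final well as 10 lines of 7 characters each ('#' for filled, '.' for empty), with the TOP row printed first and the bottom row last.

Drop 1: Z rot1 at col 4 lands with bottom-row=0; cleared 0 line(s) (total 0); column heights now [0 0 0 0 2 3 0], max=3
Drop 2: I rot2 at col 0 lands with bottom-row=0; cleared 0 line(s) (total 0); column heights now [1 1 1 1 2 3 0], max=3
Drop 3: S rot3 at col 3 lands with bottom-row=2; cleared 0 line(s) (total 0); column heights now [1 1 1 5 4 3 0], max=5
Drop 4: T rot2 at col 3 lands with bottom-row=4; cleared 0 line(s) (total 0); column heights now [1 1 1 6 6 6 0], max=6
Drop 5: I rot0 at col 2 lands with bottom-row=6; cleared 0 line(s) (total 0); column heights now [1 1 7 7 7 7 0], max=7

Answer: .......
.......
.......
..####.
...###.
...##..
...##..
....##.
....##.
#####..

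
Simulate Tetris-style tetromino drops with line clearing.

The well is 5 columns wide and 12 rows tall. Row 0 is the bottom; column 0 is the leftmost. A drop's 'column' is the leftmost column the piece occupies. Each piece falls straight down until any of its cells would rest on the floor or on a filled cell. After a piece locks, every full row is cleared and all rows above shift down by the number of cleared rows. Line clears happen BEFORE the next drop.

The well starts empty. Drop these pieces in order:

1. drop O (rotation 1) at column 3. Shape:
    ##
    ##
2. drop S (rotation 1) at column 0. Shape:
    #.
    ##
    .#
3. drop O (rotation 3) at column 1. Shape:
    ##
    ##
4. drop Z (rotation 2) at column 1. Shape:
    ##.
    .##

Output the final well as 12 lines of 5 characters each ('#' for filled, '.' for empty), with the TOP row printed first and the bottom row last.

Drop 1: O rot1 at col 3 lands with bottom-row=0; cleared 0 line(s) (total 0); column heights now [0 0 0 2 2], max=2
Drop 2: S rot1 at col 0 lands with bottom-row=0; cleared 0 line(s) (total 0); column heights now [3 2 0 2 2], max=3
Drop 3: O rot3 at col 1 lands with bottom-row=2; cleared 0 line(s) (total 0); column heights now [3 4 4 2 2], max=4
Drop 4: Z rot2 at col 1 lands with bottom-row=4; cleared 0 line(s) (total 0); column heights now [3 6 6 5 2], max=6

Answer: .....
.....
.....
.....
.....
.....
.##..
..##.
.##..
###..
##.##
.#.##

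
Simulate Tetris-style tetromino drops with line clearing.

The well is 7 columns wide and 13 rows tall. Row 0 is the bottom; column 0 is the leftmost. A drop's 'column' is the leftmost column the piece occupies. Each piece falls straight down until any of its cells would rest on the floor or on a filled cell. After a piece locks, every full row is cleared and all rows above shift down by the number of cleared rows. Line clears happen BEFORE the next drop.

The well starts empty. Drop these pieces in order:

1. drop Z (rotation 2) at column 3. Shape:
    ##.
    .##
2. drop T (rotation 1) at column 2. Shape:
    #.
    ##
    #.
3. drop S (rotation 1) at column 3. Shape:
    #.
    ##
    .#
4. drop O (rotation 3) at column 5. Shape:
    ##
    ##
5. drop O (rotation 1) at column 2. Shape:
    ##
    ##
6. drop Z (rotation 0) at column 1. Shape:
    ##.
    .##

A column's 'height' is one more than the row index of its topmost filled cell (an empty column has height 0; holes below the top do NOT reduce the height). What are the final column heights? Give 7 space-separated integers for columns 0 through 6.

Drop 1: Z rot2 at col 3 lands with bottom-row=0; cleared 0 line(s) (total 0); column heights now [0 0 0 2 2 1 0], max=2
Drop 2: T rot1 at col 2 lands with bottom-row=1; cleared 0 line(s) (total 0); column heights now [0 0 4 3 2 1 0], max=4
Drop 3: S rot1 at col 3 lands with bottom-row=2; cleared 0 line(s) (total 0); column heights now [0 0 4 5 4 1 0], max=5
Drop 4: O rot3 at col 5 lands with bottom-row=1; cleared 0 line(s) (total 0); column heights now [0 0 4 5 4 3 3], max=5
Drop 5: O rot1 at col 2 lands with bottom-row=5; cleared 0 line(s) (total 0); column heights now [0 0 7 7 4 3 3], max=7
Drop 6: Z rot0 at col 1 lands with bottom-row=7; cleared 0 line(s) (total 0); column heights now [0 9 9 8 4 3 3], max=9

Answer: 0 9 9 8 4 3 3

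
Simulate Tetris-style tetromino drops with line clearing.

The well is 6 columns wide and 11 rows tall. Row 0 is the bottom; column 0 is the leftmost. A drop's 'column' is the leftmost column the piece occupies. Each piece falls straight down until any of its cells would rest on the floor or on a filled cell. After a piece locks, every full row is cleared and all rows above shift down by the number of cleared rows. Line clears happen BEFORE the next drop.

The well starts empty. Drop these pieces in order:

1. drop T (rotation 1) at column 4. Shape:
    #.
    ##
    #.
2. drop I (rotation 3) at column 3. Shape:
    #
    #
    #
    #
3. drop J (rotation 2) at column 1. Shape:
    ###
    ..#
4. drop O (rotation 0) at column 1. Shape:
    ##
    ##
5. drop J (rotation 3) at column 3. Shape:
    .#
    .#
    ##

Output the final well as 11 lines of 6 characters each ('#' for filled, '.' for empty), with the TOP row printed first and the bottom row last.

Drop 1: T rot1 at col 4 lands with bottom-row=0; cleared 0 line(s) (total 0); column heights now [0 0 0 0 3 2], max=3
Drop 2: I rot3 at col 3 lands with bottom-row=0; cleared 0 line(s) (total 0); column heights now [0 0 0 4 3 2], max=4
Drop 3: J rot2 at col 1 lands with bottom-row=4; cleared 0 line(s) (total 0); column heights now [0 6 6 6 3 2], max=6
Drop 4: O rot0 at col 1 lands with bottom-row=6; cleared 0 line(s) (total 0); column heights now [0 8 8 6 3 2], max=8
Drop 5: J rot3 at col 3 lands with bottom-row=6; cleared 0 line(s) (total 0); column heights now [0 8 8 7 9 2], max=9

Answer: ......
......
....#.
.##.#.
.####.
.###..
...#..
...#..
...##.
...###
...##.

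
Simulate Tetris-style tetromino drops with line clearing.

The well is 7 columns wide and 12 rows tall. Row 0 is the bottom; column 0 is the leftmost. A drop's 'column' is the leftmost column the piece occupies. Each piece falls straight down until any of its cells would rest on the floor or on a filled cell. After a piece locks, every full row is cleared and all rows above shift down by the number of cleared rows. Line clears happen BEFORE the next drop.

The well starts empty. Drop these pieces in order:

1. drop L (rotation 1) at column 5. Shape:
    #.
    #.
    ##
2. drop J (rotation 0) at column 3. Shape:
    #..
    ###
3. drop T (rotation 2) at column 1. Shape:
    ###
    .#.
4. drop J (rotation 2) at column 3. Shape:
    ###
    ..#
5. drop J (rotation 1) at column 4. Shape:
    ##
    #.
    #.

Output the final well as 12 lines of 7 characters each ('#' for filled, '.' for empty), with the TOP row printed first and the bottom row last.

Drop 1: L rot1 at col 5 lands with bottom-row=0; cleared 0 line(s) (total 0); column heights now [0 0 0 0 0 3 1], max=3
Drop 2: J rot0 at col 3 lands with bottom-row=3; cleared 0 line(s) (total 0); column heights now [0 0 0 5 4 4 1], max=5
Drop 3: T rot2 at col 1 lands with bottom-row=4; cleared 0 line(s) (total 0); column heights now [0 6 6 6 4 4 1], max=6
Drop 4: J rot2 at col 3 lands with bottom-row=5; cleared 0 line(s) (total 0); column heights now [0 6 6 7 7 7 1], max=7
Drop 5: J rot1 at col 4 lands with bottom-row=7; cleared 0 line(s) (total 0); column heights now [0 6 6 7 10 10 1], max=10

Answer: .......
.......
....##.
....#..
....#..
...###.
.###.#.
..##...
...###.
.....#.
.....#.
.....##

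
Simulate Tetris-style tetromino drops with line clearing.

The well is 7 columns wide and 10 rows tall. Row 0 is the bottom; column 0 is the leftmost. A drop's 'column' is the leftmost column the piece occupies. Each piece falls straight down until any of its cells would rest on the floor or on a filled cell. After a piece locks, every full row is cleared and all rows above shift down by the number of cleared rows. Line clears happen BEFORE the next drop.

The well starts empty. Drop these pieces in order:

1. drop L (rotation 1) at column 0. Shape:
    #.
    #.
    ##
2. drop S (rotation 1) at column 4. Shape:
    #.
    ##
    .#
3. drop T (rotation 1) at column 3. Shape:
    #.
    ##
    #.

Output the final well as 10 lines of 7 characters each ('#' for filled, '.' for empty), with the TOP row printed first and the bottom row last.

Drop 1: L rot1 at col 0 lands with bottom-row=0; cleared 0 line(s) (total 0); column heights now [3 1 0 0 0 0 0], max=3
Drop 2: S rot1 at col 4 lands with bottom-row=0; cleared 0 line(s) (total 0); column heights now [3 1 0 0 3 2 0], max=3
Drop 3: T rot1 at col 3 lands with bottom-row=2; cleared 0 line(s) (total 0); column heights now [3 1 0 5 4 2 0], max=5

Answer: .......
.......
.......
.......
.......
...#...
...##..
#..##..
#...##.
##...#.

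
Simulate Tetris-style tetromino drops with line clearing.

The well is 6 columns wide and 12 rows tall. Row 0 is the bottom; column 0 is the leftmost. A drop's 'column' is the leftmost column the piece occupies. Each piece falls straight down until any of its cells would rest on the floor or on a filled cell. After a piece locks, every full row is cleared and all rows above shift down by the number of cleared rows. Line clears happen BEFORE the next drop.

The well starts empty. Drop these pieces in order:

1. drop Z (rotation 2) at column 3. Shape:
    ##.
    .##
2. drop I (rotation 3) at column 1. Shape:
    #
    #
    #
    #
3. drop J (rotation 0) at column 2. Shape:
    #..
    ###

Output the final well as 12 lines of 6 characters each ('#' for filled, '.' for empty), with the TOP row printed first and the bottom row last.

Answer: ......
......
......
......
......
......
......
......
.##...
.####.
.#.##.
.#..##

Derivation:
Drop 1: Z rot2 at col 3 lands with bottom-row=0; cleared 0 line(s) (total 0); column heights now [0 0 0 2 2 1], max=2
Drop 2: I rot3 at col 1 lands with bottom-row=0; cleared 0 line(s) (total 0); column heights now [0 4 0 2 2 1], max=4
Drop 3: J rot0 at col 2 lands with bottom-row=2; cleared 0 line(s) (total 0); column heights now [0 4 4 3 3 1], max=4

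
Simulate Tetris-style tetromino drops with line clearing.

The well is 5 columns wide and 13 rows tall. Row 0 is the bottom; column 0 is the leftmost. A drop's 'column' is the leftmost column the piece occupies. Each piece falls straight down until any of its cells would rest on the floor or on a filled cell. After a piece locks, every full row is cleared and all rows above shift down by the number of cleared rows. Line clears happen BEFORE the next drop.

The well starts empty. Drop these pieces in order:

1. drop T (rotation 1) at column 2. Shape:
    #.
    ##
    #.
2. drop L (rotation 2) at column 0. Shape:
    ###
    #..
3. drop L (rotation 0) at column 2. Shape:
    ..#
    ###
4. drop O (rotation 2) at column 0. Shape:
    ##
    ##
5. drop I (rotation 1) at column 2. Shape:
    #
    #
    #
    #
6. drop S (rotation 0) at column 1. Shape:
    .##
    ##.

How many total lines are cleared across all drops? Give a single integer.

Answer: 1

Derivation:
Drop 1: T rot1 at col 2 lands with bottom-row=0; cleared 0 line(s) (total 0); column heights now [0 0 3 2 0], max=3
Drop 2: L rot2 at col 0 lands with bottom-row=2; cleared 0 line(s) (total 0); column heights now [4 4 4 2 0], max=4
Drop 3: L rot0 at col 2 lands with bottom-row=4; cleared 0 line(s) (total 0); column heights now [4 4 5 5 6], max=6
Drop 4: O rot2 at col 0 lands with bottom-row=4; cleared 1 line(s) (total 1); column heights now [5 5 4 2 5], max=5
Drop 5: I rot1 at col 2 lands with bottom-row=4; cleared 0 line(s) (total 1); column heights now [5 5 8 2 5], max=8
Drop 6: S rot0 at col 1 lands with bottom-row=8; cleared 0 line(s) (total 1); column heights now [5 9 10 10 5], max=10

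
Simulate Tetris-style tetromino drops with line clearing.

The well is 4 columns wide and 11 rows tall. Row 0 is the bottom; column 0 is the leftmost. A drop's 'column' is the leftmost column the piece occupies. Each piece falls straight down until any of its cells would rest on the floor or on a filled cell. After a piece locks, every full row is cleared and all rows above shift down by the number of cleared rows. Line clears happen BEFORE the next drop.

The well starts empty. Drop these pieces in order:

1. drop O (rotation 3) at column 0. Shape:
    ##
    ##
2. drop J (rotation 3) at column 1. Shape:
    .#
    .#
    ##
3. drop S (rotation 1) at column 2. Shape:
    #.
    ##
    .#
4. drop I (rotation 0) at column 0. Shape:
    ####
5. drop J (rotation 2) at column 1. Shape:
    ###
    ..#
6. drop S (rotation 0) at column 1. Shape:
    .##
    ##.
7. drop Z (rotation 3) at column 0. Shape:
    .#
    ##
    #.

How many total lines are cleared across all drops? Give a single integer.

Drop 1: O rot3 at col 0 lands with bottom-row=0; cleared 0 line(s) (total 0); column heights now [2 2 0 0], max=2
Drop 2: J rot3 at col 1 lands with bottom-row=2; cleared 0 line(s) (total 0); column heights now [2 3 5 0], max=5
Drop 3: S rot1 at col 2 lands with bottom-row=4; cleared 0 line(s) (total 0); column heights now [2 3 7 6], max=7
Drop 4: I rot0 at col 0 lands with bottom-row=7; cleared 1 line(s) (total 1); column heights now [2 3 7 6], max=7
Drop 5: J rot2 at col 1 lands with bottom-row=6; cleared 0 line(s) (total 1); column heights now [2 8 8 8], max=8
Drop 6: S rot0 at col 1 lands with bottom-row=8; cleared 0 line(s) (total 1); column heights now [2 9 10 10], max=10
Drop 7: Z rot3 at col 0 lands with bottom-row=8; cleared 1 line(s) (total 2); column heights now [9 10 9 8], max=10

Answer: 2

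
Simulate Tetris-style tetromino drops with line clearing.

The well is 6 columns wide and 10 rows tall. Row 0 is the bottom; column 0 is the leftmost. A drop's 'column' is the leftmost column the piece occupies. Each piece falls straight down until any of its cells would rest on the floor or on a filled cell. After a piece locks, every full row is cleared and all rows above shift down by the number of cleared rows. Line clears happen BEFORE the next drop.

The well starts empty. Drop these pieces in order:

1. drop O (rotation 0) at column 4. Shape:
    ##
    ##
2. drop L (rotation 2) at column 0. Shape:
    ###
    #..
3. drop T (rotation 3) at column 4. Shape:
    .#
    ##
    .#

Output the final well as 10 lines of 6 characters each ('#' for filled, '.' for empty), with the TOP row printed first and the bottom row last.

Drop 1: O rot0 at col 4 lands with bottom-row=0; cleared 0 line(s) (total 0); column heights now [0 0 0 0 2 2], max=2
Drop 2: L rot2 at col 0 lands with bottom-row=0; cleared 0 line(s) (total 0); column heights now [2 2 2 0 2 2], max=2
Drop 3: T rot3 at col 4 lands with bottom-row=2; cleared 0 line(s) (total 0); column heights now [2 2 2 0 4 5], max=5

Answer: ......
......
......
......
......
.....#
....##
.....#
###.##
#...##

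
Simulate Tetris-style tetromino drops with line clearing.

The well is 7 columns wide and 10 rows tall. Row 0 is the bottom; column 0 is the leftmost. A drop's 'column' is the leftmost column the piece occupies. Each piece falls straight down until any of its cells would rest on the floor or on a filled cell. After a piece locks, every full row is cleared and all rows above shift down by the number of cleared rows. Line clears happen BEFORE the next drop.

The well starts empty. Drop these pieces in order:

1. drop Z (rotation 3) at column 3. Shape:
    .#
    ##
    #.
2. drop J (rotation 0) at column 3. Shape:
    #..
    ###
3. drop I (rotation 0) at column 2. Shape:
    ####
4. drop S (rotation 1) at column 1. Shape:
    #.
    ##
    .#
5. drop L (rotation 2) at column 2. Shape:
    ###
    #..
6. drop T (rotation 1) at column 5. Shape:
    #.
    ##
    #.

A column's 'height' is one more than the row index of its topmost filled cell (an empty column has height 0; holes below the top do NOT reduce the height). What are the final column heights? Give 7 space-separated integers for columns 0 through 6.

Answer: 0 9 10 10 10 9 8

Derivation:
Drop 1: Z rot3 at col 3 lands with bottom-row=0; cleared 0 line(s) (total 0); column heights now [0 0 0 2 3 0 0], max=3
Drop 2: J rot0 at col 3 lands with bottom-row=3; cleared 0 line(s) (total 0); column heights now [0 0 0 5 4 4 0], max=5
Drop 3: I rot0 at col 2 lands with bottom-row=5; cleared 0 line(s) (total 0); column heights now [0 0 6 6 6 6 0], max=6
Drop 4: S rot1 at col 1 lands with bottom-row=6; cleared 0 line(s) (total 0); column heights now [0 9 8 6 6 6 0], max=9
Drop 5: L rot2 at col 2 lands with bottom-row=8; cleared 0 line(s) (total 0); column heights now [0 9 10 10 10 6 0], max=10
Drop 6: T rot1 at col 5 lands with bottom-row=6; cleared 0 line(s) (total 0); column heights now [0 9 10 10 10 9 8], max=10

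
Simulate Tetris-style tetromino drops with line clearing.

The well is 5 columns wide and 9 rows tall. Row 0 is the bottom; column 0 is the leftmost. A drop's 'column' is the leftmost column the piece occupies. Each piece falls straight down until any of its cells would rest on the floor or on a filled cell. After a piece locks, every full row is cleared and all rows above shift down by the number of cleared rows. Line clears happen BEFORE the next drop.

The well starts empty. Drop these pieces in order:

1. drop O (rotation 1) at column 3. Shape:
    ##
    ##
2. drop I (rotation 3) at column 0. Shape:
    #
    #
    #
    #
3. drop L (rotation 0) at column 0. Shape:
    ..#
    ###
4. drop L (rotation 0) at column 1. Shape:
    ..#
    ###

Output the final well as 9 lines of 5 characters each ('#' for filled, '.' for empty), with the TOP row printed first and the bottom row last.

Answer: .....
...#.
.###.
..#..
###..
#....
#....
#..##
#..##

Derivation:
Drop 1: O rot1 at col 3 lands with bottom-row=0; cleared 0 line(s) (total 0); column heights now [0 0 0 2 2], max=2
Drop 2: I rot3 at col 0 lands with bottom-row=0; cleared 0 line(s) (total 0); column heights now [4 0 0 2 2], max=4
Drop 3: L rot0 at col 0 lands with bottom-row=4; cleared 0 line(s) (total 0); column heights now [5 5 6 2 2], max=6
Drop 4: L rot0 at col 1 lands with bottom-row=6; cleared 0 line(s) (total 0); column heights now [5 7 7 8 2], max=8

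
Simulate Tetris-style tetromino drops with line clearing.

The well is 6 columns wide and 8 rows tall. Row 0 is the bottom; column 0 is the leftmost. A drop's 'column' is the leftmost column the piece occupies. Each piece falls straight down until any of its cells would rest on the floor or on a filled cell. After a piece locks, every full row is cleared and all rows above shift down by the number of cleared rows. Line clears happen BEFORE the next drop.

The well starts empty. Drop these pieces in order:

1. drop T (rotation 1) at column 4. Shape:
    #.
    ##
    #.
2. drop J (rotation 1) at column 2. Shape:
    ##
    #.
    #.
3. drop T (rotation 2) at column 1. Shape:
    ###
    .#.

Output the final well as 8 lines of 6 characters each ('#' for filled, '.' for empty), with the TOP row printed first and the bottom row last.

Answer: ......
......
......
.###..
..#...
..###.
..#.##
..#.#.

Derivation:
Drop 1: T rot1 at col 4 lands with bottom-row=0; cleared 0 line(s) (total 0); column heights now [0 0 0 0 3 2], max=3
Drop 2: J rot1 at col 2 lands with bottom-row=0; cleared 0 line(s) (total 0); column heights now [0 0 3 3 3 2], max=3
Drop 3: T rot2 at col 1 lands with bottom-row=3; cleared 0 line(s) (total 0); column heights now [0 5 5 5 3 2], max=5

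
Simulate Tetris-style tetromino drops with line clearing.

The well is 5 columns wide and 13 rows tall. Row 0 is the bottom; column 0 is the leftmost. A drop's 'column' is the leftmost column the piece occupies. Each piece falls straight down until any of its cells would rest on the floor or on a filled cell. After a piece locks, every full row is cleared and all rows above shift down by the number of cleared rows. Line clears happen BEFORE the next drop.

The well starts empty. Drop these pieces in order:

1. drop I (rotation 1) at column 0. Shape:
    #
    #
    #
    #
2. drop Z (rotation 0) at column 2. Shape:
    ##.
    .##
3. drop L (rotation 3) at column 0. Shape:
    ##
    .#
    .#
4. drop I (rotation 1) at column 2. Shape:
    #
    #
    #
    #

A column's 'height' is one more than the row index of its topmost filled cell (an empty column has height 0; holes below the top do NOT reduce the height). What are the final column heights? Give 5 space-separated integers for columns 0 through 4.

Answer: 5 5 6 2 1

Derivation:
Drop 1: I rot1 at col 0 lands with bottom-row=0; cleared 0 line(s) (total 0); column heights now [4 0 0 0 0], max=4
Drop 2: Z rot0 at col 2 lands with bottom-row=0; cleared 0 line(s) (total 0); column heights now [4 0 2 2 1], max=4
Drop 3: L rot3 at col 0 lands with bottom-row=2; cleared 0 line(s) (total 0); column heights now [5 5 2 2 1], max=5
Drop 4: I rot1 at col 2 lands with bottom-row=2; cleared 0 line(s) (total 0); column heights now [5 5 6 2 1], max=6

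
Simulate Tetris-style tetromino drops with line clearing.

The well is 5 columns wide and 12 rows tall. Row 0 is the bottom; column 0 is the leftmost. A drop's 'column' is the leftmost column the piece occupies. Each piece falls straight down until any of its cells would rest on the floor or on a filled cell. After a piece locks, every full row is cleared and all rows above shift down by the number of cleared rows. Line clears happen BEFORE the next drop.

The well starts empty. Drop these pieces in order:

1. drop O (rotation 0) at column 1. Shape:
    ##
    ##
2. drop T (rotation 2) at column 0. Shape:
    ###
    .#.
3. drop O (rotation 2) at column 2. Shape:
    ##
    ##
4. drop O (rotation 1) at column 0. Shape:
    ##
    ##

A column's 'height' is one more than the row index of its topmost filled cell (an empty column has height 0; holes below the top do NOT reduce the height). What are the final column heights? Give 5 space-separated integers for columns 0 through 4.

Answer: 6 6 6 6 0

Derivation:
Drop 1: O rot0 at col 1 lands with bottom-row=0; cleared 0 line(s) (total 0); column heights now [0 2 2 0 0], max=2
Drop 2: T rot2 at col 0 lands with bottom-row=2; cleared 0 line(s) (total 0); column heights now [4 4 4 0 0], max=4
Drop 3: O rot2 at col 2 lands with bottom-row=4; cleared 0 line(s) (total 0); column heights now [4 4 6 6 0], max=6
Drop 4: O rot1 at col 0 lands with bottom-row=4; cleared 0 line(s) (total 0); column heights now [6 6 6 6 0], max=6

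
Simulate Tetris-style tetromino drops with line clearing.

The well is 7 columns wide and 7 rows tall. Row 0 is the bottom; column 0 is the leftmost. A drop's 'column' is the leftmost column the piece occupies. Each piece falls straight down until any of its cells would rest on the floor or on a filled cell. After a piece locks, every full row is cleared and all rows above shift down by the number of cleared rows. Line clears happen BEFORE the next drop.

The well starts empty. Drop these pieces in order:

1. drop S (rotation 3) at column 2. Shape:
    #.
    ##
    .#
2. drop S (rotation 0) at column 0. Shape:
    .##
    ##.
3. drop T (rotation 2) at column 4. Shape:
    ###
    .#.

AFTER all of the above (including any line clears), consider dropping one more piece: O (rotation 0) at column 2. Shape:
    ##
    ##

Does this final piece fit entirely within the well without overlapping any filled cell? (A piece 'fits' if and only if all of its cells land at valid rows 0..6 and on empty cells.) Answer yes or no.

Drop 1: S rot3 at col 2 lands with bottom-row=0; cleared 0 line(s) (total 0); column heights now [0 0 3 2 0 0 0], max=3
Drop 2: S rot0 at col 0 lands with bottom-row=2; cleared 0 line(s) (total 0); column heights now [3 4 4 2 0 0 0], max=4
Drop 3: T rot2 at col 4 lands with bottom-row=0; cleared 0 line(s) (total 0); column heights now [3 4 4 2 2 2 2], max=4
Test piece O rot0 at col 2 (width 2): heights before test = [3 4 4 2 2 2 2]; fits = True

Answer: yes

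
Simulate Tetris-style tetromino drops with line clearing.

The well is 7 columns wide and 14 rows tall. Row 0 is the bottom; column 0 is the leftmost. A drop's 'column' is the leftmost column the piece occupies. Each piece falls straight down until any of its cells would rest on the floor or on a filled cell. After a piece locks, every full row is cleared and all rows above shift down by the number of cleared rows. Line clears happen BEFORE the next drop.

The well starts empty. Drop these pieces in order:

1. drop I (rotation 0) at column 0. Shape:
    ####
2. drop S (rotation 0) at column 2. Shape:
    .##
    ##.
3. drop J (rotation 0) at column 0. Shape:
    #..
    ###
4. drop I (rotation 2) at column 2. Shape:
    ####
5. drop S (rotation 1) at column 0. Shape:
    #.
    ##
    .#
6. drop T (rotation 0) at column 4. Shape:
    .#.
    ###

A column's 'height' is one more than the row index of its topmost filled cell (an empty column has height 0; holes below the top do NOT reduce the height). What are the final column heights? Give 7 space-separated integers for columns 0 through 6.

Drop 1: I rot0 at col 0 lands with bottom-row=0; cleared 0 line(s) (total 0); column heights now [1 1 1 1 0 0 0], max=1
Drop 2: S rot0 at col 2 lands with bottom-row=1; cleared 0 line(s) (total 0); column heights now [1 1 2 3 3 0 0], max=3
Drop 3: J rot0 at col 0 lands with bottom-row=2; cleared 0 line(s) (total 0); column heights now [4 3 3 3 3 0 0], max=4
Drop 4: I rot2 at col 2 lands with bottom-row=3; cleared 0 line(s) (total 0); column heights now [4 3 4 4 4 4 0], max=4
Drop 5: S rot1 at col 0 lands with bottom-row=3; cleared 0 line(s) (total 0); column heights now [6 5 4 4 4 4 0], max=6
Drop 6: T rot0 at col 4 lands with bottom-row=4; cleared 0 line(s) (total 0); column heights now [6 5 4 4 5 6 5], max=6

Answer: 6 5 4 4 5 6 5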